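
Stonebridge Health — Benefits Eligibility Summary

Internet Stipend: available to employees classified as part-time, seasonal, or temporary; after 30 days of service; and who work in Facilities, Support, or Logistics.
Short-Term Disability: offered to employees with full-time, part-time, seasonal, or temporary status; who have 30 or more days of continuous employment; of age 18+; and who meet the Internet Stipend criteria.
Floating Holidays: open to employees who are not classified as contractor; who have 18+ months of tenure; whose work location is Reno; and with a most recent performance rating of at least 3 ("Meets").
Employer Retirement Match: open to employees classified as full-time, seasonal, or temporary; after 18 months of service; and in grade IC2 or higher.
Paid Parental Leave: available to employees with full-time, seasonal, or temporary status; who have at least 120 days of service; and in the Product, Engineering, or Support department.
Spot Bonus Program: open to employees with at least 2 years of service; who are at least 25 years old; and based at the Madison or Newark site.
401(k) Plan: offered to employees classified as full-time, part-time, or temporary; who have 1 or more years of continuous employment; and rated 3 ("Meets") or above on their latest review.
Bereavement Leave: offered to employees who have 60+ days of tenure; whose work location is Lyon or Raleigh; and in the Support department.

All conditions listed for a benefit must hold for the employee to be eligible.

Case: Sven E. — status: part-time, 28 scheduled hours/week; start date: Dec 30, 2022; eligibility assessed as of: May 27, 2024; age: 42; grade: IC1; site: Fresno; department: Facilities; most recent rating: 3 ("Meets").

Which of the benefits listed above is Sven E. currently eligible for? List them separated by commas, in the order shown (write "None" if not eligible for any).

Service from Dec 30, 2022 to May 27, 2024: 514 days.
Internet Stipend — status part-time ✓; service 514 days ≥ 30 days ✓; dept Facilities ✓ → eligible.
Short-Term Disability — status part-time ✓; service 514 days ≥ 30 days ✓; age 42 ≥ 18 ✓; eligible for Internet Stipend ✓ → eligible.
Floating Holidays — status part-time ✓ (not excluded); service 514 days < 18 months (≈540 days) ✗ → not eligible.
Employer Retirement Match — status part-time ✗ (requires full-time, seasonal, or temporary) → not eligible.
Paid Parental Leave — status part-time ✗ (requires full-time, seasonal, or temporary) → not eligible.
Spot Bonus Program — service 514 days < 2 years (≈730 days) ✗ → not eligible.
401(k) Plan — status part-time ✓; service 514 days ≥ 1 year (≈365 days) ✓; rating 3 ≥ 3 ✓ → eligible.
Bereavement Leave — service 514 days ≥ 60 days ✓; site Fresno ✗ (not Lyon or Raleigh) → not eligible.

Internet Stipend, Short-Term Disability, 401(k) Plan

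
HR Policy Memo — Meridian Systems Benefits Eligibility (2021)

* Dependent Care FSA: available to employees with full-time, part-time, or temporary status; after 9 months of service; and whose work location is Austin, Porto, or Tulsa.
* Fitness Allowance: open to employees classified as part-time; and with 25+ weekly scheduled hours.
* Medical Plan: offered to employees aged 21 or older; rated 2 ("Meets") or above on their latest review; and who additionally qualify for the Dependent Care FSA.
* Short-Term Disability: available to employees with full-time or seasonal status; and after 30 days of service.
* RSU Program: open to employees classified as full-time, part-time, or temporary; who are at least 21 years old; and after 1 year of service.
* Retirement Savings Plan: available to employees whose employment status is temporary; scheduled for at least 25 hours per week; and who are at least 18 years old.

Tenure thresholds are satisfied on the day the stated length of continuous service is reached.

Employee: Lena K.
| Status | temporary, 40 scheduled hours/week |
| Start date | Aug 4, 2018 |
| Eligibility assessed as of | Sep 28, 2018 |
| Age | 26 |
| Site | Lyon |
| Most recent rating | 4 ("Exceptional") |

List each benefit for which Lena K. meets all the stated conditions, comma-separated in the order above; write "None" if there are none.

Service from Aug 4, 2018 to Sep 28, 2018: 55 days.
Dependent Care FSA — status temporary ✓; service 55 days < 9 months (≈270 days) ✗ → not eligible.
Fitness Allowance — status temporary ✗ (requires part-time) → not eligible.
Medical Plan — age 26 ≥ 21 ✓; rating 4 ≥ 2 ✓; not eligible for Dependent Care FSA ✗ → not eligible.
Short-Term Disability — status temporary ✗ (requires full-time or seasonal) → not eligible.
RSU Program — status temporary ✓; age 26 ≥ 21 ✓; service 55 days < 1 year (≈365 days) ✗ → not eligible.
Retirement Savings Plan — status temporary ✓; 40 hrs/wk ≥ 25 ✓; age 26 ≥ 18 ✓ → eligible.

Retirement Savings Plan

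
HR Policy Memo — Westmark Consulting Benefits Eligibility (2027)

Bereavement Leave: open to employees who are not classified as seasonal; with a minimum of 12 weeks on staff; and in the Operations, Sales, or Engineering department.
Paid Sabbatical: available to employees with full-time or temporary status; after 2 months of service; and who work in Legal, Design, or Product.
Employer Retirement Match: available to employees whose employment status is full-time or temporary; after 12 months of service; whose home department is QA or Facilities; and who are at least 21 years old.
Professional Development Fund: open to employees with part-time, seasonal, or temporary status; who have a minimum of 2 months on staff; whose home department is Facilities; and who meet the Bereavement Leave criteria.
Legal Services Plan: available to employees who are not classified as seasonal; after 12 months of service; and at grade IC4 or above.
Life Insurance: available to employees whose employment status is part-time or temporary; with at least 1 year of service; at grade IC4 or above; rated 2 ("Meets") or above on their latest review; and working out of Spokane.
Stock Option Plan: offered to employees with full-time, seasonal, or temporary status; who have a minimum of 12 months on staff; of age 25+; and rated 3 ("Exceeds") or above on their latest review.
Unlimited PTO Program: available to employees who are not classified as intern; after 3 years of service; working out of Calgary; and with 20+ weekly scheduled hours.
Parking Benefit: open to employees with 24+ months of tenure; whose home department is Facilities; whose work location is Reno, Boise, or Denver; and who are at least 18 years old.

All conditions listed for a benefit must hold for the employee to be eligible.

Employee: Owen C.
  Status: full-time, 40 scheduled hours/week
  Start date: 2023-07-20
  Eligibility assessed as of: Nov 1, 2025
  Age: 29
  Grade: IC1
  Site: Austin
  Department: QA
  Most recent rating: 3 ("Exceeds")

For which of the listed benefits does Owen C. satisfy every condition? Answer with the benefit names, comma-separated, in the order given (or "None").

Service from 2023-07-20 to Nov 1, 2025: 835 days.
Bereavement Leave — status full-time ✓ (not excluded); service 835 days ≥ 12 weeks (≈84 days) ✓; dept QA ✗ → not eligible.
Paid Sabbatical — status full-time ✓; service 835 days ≥ 2 months (≈60 days) ✓; dept QA ✗ → not eligible.
Employer Retirement Match — status full-time ✓; service 835 days ≥ 12 months (≈360 days) ✓; dept QA ✓; age 29 ≥ 21 ✓ → eligible.
Professional Development Fund — status full-time ✗ (requires part-time, seasonal, or temporary) → not eligible.
Legal Services Plan — status full-time ✓ (not excluded); service 835 days ≥ 12 months (≈360 days) ✓; grade IC1 < IC4 ✗ → not eligible.
Life Insurance — status full-time ✗ (requires part-time or temporary) → not eligible.
Stock Option Plan — status full-time ✓; service 835 days ≥ 12 months (≈360 days) ✓; age 29 ≥ 25 ✓; rating 3 ≥ 3 ✓ → eligible.
Unlimited PTO Program — status full-time ✓ (not excluded); service 835 days < 3 years (≈1095 days) ✗ → not eligible.
Parking Benefit — service 835 days ≥ 24 months (≈720 days) ✓; dept QA ✗ → not eligible.

Employer Retirement Match, Stock Option Plan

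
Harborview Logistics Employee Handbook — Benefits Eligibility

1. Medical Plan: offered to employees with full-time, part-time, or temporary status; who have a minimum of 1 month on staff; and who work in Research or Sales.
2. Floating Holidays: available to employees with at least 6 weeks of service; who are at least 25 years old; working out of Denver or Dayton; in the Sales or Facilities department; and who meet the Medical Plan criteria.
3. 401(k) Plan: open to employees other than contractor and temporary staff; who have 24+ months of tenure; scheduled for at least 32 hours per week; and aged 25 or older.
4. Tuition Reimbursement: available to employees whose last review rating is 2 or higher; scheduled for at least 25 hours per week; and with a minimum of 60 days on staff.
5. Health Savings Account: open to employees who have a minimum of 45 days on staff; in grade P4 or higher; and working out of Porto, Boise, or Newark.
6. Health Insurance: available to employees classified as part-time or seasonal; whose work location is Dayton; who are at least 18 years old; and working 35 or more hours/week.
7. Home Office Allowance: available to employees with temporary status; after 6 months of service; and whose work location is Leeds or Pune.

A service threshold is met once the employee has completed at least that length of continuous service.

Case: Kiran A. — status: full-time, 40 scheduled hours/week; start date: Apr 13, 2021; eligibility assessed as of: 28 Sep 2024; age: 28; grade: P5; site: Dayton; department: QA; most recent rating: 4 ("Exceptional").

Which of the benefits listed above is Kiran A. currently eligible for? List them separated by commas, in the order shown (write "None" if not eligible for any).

401(k) Plan, Tuition Reimbursement

Service from Apr 13, 2021 to 28 Sep 2024: 1264 days.
Medical Plan — status full-time ✓; service 1264 days ≥ 1 month (≈30 days) ✓; dept QA ✗ → not eligible.
Floating Holidays — service 1264 days ≥ 6 weeks (≈42 days) ✓; age 28 ≥ 25 ✓; site Dayton ✓; dept QA ✗ → not eligible.
401(k) Plan — status full-time ✓ (not excluded); service 1264 days ≥ 24 months (≈720 days) ✓; 40 hrs/wk ≥ 32 ✓; age 28 ≥ 25 ✓ → eligible.
Tuition Reimbursement — rating 4 ≥ 2 ✓; 40 hrs/wk ≥ 25 ✓; service 1264 days ≥ 60 days ✓ → eligible.
Health Savings Account — service 1264 days ≥ 45 days ✓; grade P5 ≥ P4 ✓; site Dayton ✗ (not Porto, Boise, or Newark) → not eligible.
Health Insurance — status full-time ✗ (requires part-time or seasonal) → not eligible.
Home Office Allowance — status full-time ✗ (requires temporary) → not eligible.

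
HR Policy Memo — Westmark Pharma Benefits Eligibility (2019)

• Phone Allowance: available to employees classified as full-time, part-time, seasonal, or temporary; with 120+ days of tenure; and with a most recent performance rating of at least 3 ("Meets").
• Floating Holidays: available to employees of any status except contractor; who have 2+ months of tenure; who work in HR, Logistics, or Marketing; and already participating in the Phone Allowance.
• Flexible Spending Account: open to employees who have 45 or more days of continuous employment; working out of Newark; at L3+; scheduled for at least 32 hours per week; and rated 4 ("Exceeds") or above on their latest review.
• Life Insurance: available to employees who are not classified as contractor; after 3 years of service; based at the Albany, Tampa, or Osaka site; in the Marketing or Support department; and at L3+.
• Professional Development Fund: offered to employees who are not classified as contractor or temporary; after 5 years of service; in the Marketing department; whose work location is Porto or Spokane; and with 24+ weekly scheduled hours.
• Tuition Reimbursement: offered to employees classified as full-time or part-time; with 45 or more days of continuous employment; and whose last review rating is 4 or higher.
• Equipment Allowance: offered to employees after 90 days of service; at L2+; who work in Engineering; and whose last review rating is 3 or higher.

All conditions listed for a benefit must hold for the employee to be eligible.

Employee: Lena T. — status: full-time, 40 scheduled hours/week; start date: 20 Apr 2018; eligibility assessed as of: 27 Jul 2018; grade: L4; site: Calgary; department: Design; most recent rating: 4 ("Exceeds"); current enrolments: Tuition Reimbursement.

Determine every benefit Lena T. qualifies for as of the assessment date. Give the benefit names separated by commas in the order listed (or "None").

Service from 20 Apr 2018 to 27 Jul 2018: 98 days.
Phone Allowance — status full-time ✓; service 98 days < 120 days ✗ → not eligible.
Floating Holidays — status full-time ✓ (not excluded); service 98 days ≥ 2 months (≈60 days) ✓; dept Design ✗ → not eligible.
Flexible Spending Account — service 98 days ≥ 45 days ✓; site Calgary ✗ (not Newark) → not eligible.
Life Insurance — status full-time ✓ (not excluded); service 98 days < 3 years (≈1095 days) ✗ → not eligible.
Professional Development Fund — status full-time ✓ (not excluded); service 98 days < 5 years (≈1825 days) ✗ → not eligible.
Tuition Reimbursement — status full-time ✓; service 98 days ≥ 45 days ✓; rating 4 ≥ 4 ✓ → eligible.
Equipment Allowance — service 98 days ≥ 90 days ✓; grade L4 ≥ L2 ✓; dept Design ✗ → not eligible.

Tuition Reimbursement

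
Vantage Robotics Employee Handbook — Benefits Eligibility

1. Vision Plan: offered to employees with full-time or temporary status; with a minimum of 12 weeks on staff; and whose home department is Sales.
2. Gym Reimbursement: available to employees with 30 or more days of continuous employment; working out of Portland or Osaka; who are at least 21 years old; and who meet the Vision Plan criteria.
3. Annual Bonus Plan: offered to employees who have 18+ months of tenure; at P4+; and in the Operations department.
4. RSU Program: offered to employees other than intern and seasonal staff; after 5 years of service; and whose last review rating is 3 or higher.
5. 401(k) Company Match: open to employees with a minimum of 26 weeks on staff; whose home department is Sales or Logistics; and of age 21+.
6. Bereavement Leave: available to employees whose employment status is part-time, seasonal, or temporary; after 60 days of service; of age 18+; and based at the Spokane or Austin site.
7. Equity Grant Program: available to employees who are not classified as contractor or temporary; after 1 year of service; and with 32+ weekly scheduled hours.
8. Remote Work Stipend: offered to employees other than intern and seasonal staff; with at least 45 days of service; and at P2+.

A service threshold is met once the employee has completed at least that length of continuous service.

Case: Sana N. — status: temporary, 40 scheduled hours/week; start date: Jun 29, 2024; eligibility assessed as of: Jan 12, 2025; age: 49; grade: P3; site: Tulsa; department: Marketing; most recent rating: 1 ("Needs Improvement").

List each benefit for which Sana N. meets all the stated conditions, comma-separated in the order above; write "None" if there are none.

Remote Work Stipend

Service from Jun 29, 2024 to Jan 12, 2025: 197 days.
Vision Plan — status temporary ✓; service 197 days ≥ 12 weeks (≈84 days) ✓; dept Marketing ✗ → not eligible.
Gym Reimbursement — service 197 days ≥ 30 days ✓; site Tulsa ✗ (not Portland or Osaka) → not eligible.
Annual Bonus Plan — service 197 days < 18 months (≈540 days) ✗ → not eligible.
RSU Program — status temporary ✓ (not excluded); service 197 days < 5 years (≈1825 days) ✗ → not eligible.
401(k) Company Match — service 197 days ≥ 26 weeks (≈182 days) ✓; dept Marketing ✗ → not eligible.
Bereavement Leave — status temporary ✓; service 197 days ≥ 60 days ✓; age 49 ≥ 18 ✓; site Tulsa ✗ (not Spokane or Austin) → not eligible.
Equity Grant Program — status temporary ✗ (excluded) → not eligible.
Remote Work Stipend — status temporary ✓ (not excluded); service 197 days ≥ 45 days ✓; grade P3 ≥ P2 ✓ → eligible.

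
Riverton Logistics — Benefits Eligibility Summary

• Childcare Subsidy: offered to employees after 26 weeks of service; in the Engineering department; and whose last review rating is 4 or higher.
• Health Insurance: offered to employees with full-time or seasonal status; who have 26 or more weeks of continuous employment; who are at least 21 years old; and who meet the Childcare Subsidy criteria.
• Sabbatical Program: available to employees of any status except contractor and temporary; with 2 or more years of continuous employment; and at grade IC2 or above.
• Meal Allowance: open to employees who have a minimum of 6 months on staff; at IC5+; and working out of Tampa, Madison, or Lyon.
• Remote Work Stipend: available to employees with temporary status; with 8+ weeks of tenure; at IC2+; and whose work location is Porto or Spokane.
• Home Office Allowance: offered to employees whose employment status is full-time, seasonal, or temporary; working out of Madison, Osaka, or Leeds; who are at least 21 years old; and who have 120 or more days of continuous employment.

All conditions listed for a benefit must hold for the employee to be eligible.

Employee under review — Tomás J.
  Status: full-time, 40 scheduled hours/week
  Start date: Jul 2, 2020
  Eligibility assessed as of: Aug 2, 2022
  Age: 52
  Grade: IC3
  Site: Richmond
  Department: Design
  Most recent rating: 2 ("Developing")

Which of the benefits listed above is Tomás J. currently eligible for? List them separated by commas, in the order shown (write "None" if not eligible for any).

Service from Jul 2, 2020 to Aug 2, 2022: 761 days.
Childcare Subsidy — service 761 days ≥ 26 weeks (≈182 days) ✓; dept Design ✗ → not eligible.
Health Insurance — status full-time ✓; service 761 days ≥ 26 weeks (≈182 days) ✓; age 52 ≥ 21 ✓; not eligible for Childcare Subsidy ✗ → not eligible.
Sabbatical Program — status full-time ✓ (not excluded); service 761 days ≥ 2 years (≈730 days) ✓; grade IC3 ≥ IC2 ✓ → eligible.
Meal Allowance — service 761 days ≥ 6 months (≈180 days) ✓; grade IC3 < IC5 ✗ → not eligible.
Remote Work Stipend — status full-time ✗ (requires temporary) → not eligible.
Home Office Allowance — status full-time ✓; site Richmond ✗ (not Madison, Osaka, or Leeds) → not eligible.

Sabbatical Program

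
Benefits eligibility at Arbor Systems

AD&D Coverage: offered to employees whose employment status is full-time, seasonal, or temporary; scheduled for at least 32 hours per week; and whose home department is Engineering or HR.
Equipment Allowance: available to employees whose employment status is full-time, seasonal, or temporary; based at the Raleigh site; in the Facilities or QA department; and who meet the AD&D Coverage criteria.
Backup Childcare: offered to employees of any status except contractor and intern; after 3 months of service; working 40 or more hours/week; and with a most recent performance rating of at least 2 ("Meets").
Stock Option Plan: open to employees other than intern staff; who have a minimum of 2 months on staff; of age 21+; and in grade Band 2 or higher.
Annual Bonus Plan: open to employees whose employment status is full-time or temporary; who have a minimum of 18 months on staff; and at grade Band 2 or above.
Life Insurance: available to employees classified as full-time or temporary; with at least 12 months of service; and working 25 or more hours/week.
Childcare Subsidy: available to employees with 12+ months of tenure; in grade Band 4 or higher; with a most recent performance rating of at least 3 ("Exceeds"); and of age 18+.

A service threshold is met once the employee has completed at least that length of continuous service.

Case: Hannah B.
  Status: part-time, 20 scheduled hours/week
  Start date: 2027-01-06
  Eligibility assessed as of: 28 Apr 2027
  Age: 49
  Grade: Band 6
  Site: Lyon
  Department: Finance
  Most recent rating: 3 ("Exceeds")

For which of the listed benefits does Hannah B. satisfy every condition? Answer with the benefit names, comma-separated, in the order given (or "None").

Stock Option Plan

Service from 2027-01-06 to 28 Apr 2027: 112 days.
AD&D Coverage — status part-time ✗ (requires full-time, seasonal, or temporary) → not eligible.
Equipment Allowance — status part-time ✗ (requires full-time, seasonal, or temporary) → not eligible.
Backup Childcare — status part-time ✓ (not excluded); service 112 days ≥ 3 months (≈90 days) ✓; 20 hrs/wk < 40 ✗ → not eligible.
Stock Option Plan — status part-time ✓ (not excluded); service 112 days ≥ 2 months (≈60 days) ✓; age 49 ≥ 21 ✓; grade Band 6 ≥ Band 2 ✓ → eligible.
Annual Bonus Plan — status part-time ✗ (requires full-time or temporary) → not eligible.
Life Insurance — status part-time ✗ (requires full-time or temporary) → not eligible.
Childcare Subsidy — service 112 days < 12 months (≈360 days) ✗ → not eligible.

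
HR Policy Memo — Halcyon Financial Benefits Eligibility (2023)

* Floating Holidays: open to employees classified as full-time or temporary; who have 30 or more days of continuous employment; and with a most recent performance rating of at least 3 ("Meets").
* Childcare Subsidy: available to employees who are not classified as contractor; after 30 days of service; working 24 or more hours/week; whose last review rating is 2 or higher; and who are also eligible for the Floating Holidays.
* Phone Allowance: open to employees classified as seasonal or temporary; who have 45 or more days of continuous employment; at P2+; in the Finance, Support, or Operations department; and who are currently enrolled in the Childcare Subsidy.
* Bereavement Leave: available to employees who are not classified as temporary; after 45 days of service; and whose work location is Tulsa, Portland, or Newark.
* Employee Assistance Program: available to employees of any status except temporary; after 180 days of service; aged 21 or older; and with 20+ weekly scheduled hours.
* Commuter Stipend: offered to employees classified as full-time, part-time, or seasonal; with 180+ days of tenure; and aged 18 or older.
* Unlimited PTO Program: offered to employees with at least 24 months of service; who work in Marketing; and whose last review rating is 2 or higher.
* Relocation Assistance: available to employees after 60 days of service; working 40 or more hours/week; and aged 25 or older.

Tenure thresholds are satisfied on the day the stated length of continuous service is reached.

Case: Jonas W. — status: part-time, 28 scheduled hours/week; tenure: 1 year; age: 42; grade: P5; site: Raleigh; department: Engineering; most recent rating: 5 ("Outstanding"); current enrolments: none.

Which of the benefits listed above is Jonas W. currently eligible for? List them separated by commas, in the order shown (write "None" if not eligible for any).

Floating Holidays — status part-time ✗ (requires full-time or temporary) → not eligible.
Childcare Subsidy — status part-time ✓ (not excluded); service 1 year ≥ 30 days ✓; 28 hrs/wk ≥ 24 ✓; rating 5 ≥ 2 ✓; not eligible for Floating Holidays ✗ → not eligible.
Phone Allowance — status part-time ✗ (requires seasonal or temporary) → not eligible.
Bereavement Leave — status part-time ✓ (not excluded); service 1 year ≥ 45 days ✓; site Raleigh ✗ (not Tulsa, Portland, or Newark) → not eligible.
Employee Assistance Program — status part-time ✓ (not excluded); service 1 year ≥ 180 days ✓; age 42 ≥ 21 ✓; 28 hrs/wk ≥ 20 ✓ → eligible.
Commuter Stipend — status part-time ✓; service 1 year ≥ 180 days ✓; age 42 ≥ 18 ✓ → eligible.
Unlimited PTO Program — service 1 year < 24 months (≈720 days) ✗ → not eligible.
Relocation Assistance — service 1 year ≥ 60 days ✓; 28 hrs/wk < 40 ✗ → not eligible.

Employee Assistance Program, Commuter Stipend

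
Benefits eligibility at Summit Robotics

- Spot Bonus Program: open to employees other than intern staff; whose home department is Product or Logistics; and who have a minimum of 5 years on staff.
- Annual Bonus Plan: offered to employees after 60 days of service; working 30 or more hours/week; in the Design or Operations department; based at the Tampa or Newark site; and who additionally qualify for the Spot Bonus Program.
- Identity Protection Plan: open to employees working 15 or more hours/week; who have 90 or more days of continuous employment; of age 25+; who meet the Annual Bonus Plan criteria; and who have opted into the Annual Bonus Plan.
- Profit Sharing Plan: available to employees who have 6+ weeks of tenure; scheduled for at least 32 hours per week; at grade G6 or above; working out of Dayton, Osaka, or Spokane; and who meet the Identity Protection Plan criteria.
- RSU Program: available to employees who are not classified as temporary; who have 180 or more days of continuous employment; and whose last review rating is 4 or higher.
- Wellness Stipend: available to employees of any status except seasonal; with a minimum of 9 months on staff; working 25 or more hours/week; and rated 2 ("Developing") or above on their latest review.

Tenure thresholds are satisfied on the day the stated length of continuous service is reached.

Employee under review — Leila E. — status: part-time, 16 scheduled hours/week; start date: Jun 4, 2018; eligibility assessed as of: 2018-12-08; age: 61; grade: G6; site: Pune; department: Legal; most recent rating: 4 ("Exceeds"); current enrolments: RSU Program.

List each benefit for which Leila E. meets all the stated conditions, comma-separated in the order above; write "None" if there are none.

RSU Program

Service from Jun 4, 2018 to 2018-12-08: 187 days.
Spot Bonus Program — status part-time ✓ (not excluded); dept Legal ✗ → not eligible.
Annual Bonus Plan — service 187 days ≥ 60 days ✓; 16 hrs/wk < 30 ✗ → not eligible.
Identity Protection Plan — 16 hrs/wk ≥ 15 ✓; service 187 days ≥ 90 days ✓; age 61 ≥ 25 ✓; not eligible for Annual Bonus Plan ✗ → not eligible.
Profit Sharing Plan — service 187 days ≥ 6 weeks (≈42 days) ✓; 16 hrs/wk < 32 ✗ → not eligible.
RSU Program — status part-time ✓ (not excluded); service 187 days ≥ 180 days ✓; rating 4 ≥ 4 ✓ → eligible.
Wellness Stipend — status part-time ✓ (not excluded); service 187 days < 9 months (≈270 days) ✗ → not eligible.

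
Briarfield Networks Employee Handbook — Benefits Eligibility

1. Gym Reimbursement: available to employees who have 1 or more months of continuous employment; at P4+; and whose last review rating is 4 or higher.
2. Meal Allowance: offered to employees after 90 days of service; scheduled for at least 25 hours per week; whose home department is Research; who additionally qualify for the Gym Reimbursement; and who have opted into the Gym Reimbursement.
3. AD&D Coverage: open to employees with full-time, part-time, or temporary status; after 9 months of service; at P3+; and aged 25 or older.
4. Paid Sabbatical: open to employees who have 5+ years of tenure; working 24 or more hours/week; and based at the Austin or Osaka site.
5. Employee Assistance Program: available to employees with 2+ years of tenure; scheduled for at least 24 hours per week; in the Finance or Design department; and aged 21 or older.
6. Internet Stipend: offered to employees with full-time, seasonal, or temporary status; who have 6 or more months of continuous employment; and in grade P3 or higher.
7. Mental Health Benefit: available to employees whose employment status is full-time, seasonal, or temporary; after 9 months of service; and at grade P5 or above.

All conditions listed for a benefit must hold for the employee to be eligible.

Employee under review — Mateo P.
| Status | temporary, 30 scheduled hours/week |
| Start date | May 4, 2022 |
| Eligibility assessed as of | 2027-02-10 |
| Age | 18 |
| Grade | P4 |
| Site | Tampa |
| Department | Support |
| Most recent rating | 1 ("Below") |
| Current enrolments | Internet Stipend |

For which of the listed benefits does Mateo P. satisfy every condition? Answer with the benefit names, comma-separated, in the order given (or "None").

Internet Stipend

Service from May 4, 2022 to 2027-02-10: 1743 days.
Gym Reimbursement — service 1743 days ≥ 1 month (≈30 days) ✓; grade P4 ≥ P4 ✓; rating 1 < 4 ✗ → not eligible.
Meal Allowance — service 1743 days ≥ 90 days ✓; 30 hrs/wk ≥ 25 ✓; dept Support ✗ → not eligible.
AD&D Coverage — status temporary ✓; service 1743 days ≥ 9 months (≈270 days) ✓; grade P4 ≥ P3 ✓; age 18 < 25 ✗ → not eligible.
Paid Sabbatical — service 1743 days < 5 years (≈1825 days) ✗ → not eligible.
Employee Assistance Program — service 1743 days ≥ 2 years (≈730 days) ✓; 30 hrs/wk ≥ 24 ✓; dept Support ✗ → not eligible.
Internet Stipend — status temporary ✓; service 1743 days ≥ 6 months (≈180 days) ✓; grade P4 ≥ P3 ✓ → eligible.
Mental Health Benefit — status temporary ✓; service 1743 days ≥ 9 months (≈270 days) ✓; grade P4 < P5 ✗ → not eligible.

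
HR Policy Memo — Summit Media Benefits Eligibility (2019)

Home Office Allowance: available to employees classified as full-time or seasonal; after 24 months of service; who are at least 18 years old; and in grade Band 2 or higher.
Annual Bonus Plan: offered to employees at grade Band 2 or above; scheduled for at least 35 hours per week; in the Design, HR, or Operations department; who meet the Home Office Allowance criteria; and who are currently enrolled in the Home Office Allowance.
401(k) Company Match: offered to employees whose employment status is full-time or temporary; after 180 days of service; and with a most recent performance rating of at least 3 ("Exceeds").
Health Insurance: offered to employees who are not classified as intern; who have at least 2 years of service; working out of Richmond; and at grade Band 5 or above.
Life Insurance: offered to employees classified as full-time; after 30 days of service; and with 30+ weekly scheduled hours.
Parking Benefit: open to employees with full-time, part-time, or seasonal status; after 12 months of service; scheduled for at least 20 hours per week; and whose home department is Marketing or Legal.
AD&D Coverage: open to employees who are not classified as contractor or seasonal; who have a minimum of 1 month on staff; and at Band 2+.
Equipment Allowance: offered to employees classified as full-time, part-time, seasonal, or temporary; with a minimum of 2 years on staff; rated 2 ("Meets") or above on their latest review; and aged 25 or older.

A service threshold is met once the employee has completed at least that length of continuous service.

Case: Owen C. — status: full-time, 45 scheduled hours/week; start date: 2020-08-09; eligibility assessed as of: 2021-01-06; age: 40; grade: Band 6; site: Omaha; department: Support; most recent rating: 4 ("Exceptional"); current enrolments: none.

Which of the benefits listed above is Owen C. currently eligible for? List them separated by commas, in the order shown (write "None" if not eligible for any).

Service from 2020-08-09 to 2021-01-06: 150 days.
Home Office Allowance — status full-time ✓; service 150 days < 24 months (≈720 days) ✗ → not eligible.
Annual Bonus Plan — grade Band 6 ≥ Band 2 ✓; 45 hrs/wk ≥ 35 ✓; dept Support ✗ → not eligible.
401(k) Company Match — status full-time ✓; service 150 days < 180 days ✗ → not eligible.
Health Insurance — status full-time ✓ (not excluded); service 150 days < 2 years (≈730 days) ✗ → not eligible.
Life Insurance — status full-time ✓; service 150 days ≥ 30 days ✓; 45 hrs/wk ≥ 30 ✓ → eligible.
Parking Benefit — status full-time ✓; service 150 days < 12 months (≈360 days) ✗ → not eligible.
AD&D Coverage — status full-time ✓ (not excluded); service 150 days ≥ 1 month (≈30 days) ✓; grade Band 6 ≥ Band 2 ✓ → eligible.
Equipment Allowance — status full-time ✓; service 150 days < 2 years (≈730 days) ✗ → not eligible.

Life Insurance, AD&D Coverage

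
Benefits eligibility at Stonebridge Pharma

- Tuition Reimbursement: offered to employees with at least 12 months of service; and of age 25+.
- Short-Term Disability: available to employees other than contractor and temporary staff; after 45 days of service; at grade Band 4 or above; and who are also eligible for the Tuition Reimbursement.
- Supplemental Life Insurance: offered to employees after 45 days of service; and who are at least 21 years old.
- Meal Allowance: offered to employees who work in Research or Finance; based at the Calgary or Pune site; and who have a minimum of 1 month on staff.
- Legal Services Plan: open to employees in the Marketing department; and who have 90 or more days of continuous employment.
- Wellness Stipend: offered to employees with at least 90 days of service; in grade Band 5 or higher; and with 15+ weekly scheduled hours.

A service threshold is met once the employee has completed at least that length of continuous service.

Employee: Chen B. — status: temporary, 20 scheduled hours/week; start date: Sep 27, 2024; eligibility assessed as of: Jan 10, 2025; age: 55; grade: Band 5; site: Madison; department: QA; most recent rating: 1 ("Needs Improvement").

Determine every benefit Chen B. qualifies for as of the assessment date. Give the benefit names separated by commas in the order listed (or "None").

Supplemental Life Insurance, Wellness Stipend

Service from Sep 27, 2024 to Jan 10, 2025: 105 days.
Tuition Reimbursement — service 105 days < 12 months (≈360 days) ✗ → not eligible.
Short-Term Disability — status temporary ✗ (excluded) → not eligible.
Supplemental Life Insurance — service 105 days ≥ 45 days ✓; age 55 ≥ 21 ✓ → eligible.
Meal Allowance — dept QA ✗ → not eligible.
Legal Services Plan — dept QA ✗ → not eligible.
Wellness Stipend — service 105 days ≥ 90 days ✓; grade Band 5 ≥ Band 5 ✓; 20 hrs/wk ≥ 15 ✓ → eligible.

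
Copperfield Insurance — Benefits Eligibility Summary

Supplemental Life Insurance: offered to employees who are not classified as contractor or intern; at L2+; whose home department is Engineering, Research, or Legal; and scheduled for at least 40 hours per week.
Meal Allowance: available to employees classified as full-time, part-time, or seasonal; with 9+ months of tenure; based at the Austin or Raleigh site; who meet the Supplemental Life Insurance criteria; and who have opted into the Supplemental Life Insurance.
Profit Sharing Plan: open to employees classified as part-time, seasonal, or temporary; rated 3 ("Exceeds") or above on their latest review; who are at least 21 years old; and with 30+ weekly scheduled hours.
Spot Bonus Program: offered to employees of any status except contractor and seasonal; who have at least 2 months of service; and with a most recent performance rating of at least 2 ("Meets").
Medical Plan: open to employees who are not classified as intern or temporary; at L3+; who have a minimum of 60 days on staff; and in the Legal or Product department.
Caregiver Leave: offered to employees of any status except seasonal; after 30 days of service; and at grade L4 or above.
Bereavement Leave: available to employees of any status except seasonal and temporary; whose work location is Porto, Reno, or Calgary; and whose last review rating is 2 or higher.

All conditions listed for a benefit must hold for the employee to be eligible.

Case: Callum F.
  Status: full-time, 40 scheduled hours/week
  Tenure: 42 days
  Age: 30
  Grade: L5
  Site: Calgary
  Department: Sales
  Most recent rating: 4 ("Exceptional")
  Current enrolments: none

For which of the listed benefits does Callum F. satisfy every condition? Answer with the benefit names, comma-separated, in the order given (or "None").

Caregiver Leave, Bereavement Leave

Supplemental Life Insurance — status full-time ✓ (not excluded); grade L5 ≥ L2 ✓; dept Sales ✗ → not eligible.
Meal Allowance — status full-time ✓; service 42 days < 9 months (≈270 days) ✗ → not eligible.
Profit Sharing Plan — status full-time ✗ (requires part-time, seasonal, or temporary) → not eligible.
Spot Bonus Program — status full-time ✓ (not excluded); service 42 days < 2 months (≈60 days) ✗ → not eligible.
Medical Plan — status full-time ✓ (not excluded); grade L5 ≥ L3 ✓; service 42 days < 60 days ✗ → not eligible.
Caregiver Leave — status full-time ✓ (not excluded); service 42 days ≥ 30 days ✓; grade L5 ≥ L4 ✓ → eligible.
Bereavement Leave — status full-time ✓ (not excluded); site Calgary ✓; rating 4 ≥ 2 ✓ → eligible.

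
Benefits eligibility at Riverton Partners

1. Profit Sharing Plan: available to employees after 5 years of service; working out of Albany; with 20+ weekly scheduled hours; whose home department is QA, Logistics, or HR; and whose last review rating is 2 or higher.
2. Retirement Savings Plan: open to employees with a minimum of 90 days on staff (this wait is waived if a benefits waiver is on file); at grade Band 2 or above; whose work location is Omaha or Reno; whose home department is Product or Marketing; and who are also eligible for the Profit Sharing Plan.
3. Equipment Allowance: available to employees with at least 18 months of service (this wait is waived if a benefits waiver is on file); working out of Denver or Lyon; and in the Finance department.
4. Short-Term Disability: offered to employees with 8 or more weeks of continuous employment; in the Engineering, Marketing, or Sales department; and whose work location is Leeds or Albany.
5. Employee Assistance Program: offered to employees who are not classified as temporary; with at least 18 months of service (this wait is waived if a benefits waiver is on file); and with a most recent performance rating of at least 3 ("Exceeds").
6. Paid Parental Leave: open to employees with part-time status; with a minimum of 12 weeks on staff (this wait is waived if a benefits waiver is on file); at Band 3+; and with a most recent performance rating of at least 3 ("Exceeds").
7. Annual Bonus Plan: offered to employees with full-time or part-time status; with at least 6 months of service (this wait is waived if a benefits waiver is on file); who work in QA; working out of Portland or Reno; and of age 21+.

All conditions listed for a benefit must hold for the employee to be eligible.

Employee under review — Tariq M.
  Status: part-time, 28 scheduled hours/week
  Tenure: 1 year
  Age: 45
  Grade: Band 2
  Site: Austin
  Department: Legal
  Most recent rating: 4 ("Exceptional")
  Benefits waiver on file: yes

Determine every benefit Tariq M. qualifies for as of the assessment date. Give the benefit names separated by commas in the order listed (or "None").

Profit Sharing Plan — service 1 year < 5 years ✗ → not eligible.
Retirement Savings Plan — benefits waiver on file ✓; grade Band 2 ≥ Band 2 ✓; site Austin ✗ (not Omaha or Reno) → not eligible.
Equipment Allowance — benefits waiver on file ✓; site Austin ✗ (not Denver or Lyon) → not eligible.
Short-Term Disability — service 1 year ≥ 8 weeks (≈56 days) ✓; dept Legal ✗ → not eligible.
Employee Assistance Program — status part-time ✓ (not excluded); benefits waiver on file ✓; rating 4 ≥ 3 ✓ → eligible.
Paid Parental Leave — status part-time ✓; benefits waiver on file ✓; grade Band 2 < Band 3 ✗ → not eligible.
Annual Bonus Plan — status part-time ✓; benefits waiver on file ✓; dept Legal ✗ → not eligible.

Employee Assistance Program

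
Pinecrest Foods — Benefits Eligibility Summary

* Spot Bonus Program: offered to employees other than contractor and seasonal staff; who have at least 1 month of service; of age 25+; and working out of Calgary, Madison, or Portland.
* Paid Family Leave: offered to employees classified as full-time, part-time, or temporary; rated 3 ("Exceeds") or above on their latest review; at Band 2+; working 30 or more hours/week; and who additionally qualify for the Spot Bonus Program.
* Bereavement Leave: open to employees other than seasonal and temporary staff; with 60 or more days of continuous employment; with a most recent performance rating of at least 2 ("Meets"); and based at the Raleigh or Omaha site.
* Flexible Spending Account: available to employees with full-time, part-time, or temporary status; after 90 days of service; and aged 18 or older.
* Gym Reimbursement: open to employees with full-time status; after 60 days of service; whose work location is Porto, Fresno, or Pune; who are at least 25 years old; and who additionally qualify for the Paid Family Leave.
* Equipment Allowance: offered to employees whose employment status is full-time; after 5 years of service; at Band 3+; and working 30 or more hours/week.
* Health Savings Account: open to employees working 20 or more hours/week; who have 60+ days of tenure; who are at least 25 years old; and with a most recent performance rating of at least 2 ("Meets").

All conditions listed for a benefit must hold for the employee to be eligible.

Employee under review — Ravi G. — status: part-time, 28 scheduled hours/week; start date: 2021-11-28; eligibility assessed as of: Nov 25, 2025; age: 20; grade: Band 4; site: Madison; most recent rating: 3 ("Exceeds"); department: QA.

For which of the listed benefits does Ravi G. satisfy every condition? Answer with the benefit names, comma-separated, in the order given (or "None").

Flexible Spending Account

Service from 2021-11-28 to Nov 25, 2025: 1458 days.
Spot Bonus Program — status part-time ✓ (not excluded); service 1458 days ≥ 1 month (≈30 days) ✓; age 20 < 25 ✗ → not eligible.
Paid Family Leave — status part-time ✓; rating 3 ≥ 3 ✓; grade Band 4 ≥ Band 2 ✓; 28 hrs/wk < 30 ✗ → not eligible.
Bereavement Leave — status part-time ✓ (not excluded); service 1458 days ≥ 60 days ✓; rating 3 ≥ 2 ✓; site Madison ✗ (not Raleigh or Omaha) → not eligible.
Flexible Spending Account — status part-time ✓; service 1458 days ≥ 90 days ✓; age 20 ≥ 18 ✓ → eligible.
Gym Reimbursement — status part-time ✗ (requires full-time) → not eligible.
Equipment Allowance — status part-time ✗ (requires full-time) → not eligible.
Health Savings Account — 28 hrs/wk ≥ 20 ✓; service 1458 days ≥ 60 days ✓; age 20 < 25 ✗ → not eligible.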